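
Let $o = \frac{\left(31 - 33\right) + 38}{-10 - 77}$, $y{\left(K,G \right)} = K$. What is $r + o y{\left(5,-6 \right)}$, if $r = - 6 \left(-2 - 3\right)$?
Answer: $\frac{810}{29} \approx 27.931$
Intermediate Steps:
$o = - \frac{12}{29}$ ($o = \frac{-2 + 38}{-87} = 36 \left(- \frac{1}{87}\right) = - \frac{12}{29} \approx -0.41379$)
$r = 30$ ($r = \left(-6\right) \left(-5\right) = 30$)
$r + o y{\left(5,-6 \right)} = 30 - \frac{60}{29} = \frac{810}{29}$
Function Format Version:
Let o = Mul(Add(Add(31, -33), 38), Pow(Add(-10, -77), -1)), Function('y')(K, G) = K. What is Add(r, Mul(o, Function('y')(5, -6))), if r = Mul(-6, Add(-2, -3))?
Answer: Rational(810, 29) ≈ 27.931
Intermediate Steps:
o = Rational(-12, 29) (o = Mul(Add(-2, 38), Pow(-87, -1)) = Mul(36, Rational(-1, 87)) = Rational(-12, 29) ≈ -0.41379)
r = 30 (r = Mul(-6, -5) = 30)
Add(r, Mul(o, Function('y')(5, -6))) = Add(30, Mul(Rational(-12, 29), 5)) = Add(30, Rational(-60, 29)) = Rational(810, 29)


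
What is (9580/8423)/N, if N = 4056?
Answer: 2395/8540922 ≈ 0.00028041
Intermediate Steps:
(9580/8423)/N = (9580/8423)/4056 = (9580*(1/8423))*(1/4056) = (9580/8423)*(1/4056) = 2395/8540922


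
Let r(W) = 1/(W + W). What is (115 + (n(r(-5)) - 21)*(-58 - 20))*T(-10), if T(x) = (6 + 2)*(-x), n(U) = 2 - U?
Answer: 127136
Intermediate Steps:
r(W) = 1/(2*W)
T(x) = -8*x (T(x) = 8*(-x) = -8*x)
(115 + (n(r(-5)) - 21)*(-58 - 20))*T(-10) = (115 + ((2 - 1/(2*(-5))) - 21)*(-58 - 20))*(-8*(-10)) = (115 + ((2 - (-1)/(2*5)) - 21)*(-78))*80 = (115 + ((2 - 1*(-⅒)) - 21)*(-78))*80 = (115 + ((2 + ⅒) - 21)*(-78))*80 = (115 + (21/10 - 21)*(-78))*80 = (115 - 189/10*(-78))*80 = (115 + 7371/5)*80 = (7946/5)*80 = 127136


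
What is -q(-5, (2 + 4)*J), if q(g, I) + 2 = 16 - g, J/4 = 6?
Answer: -19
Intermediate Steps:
J = 24 (J = 4*6 = 24)
q(g, I) = 14 - g (q(g, I) = -2 + (16 - g) = 14 - g)
-q(-5, (2 + 4)*J) = -(14 - 1*(-5)) = -(14 + 5) = -1*19 = -19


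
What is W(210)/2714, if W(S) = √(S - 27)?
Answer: √183/2714 ≈ 0.0049844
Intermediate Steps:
W(S) = √(-27 + S)
W(210)/2714 = √(-27 + 210)/2714 = √183*(1/2714) = √183/2714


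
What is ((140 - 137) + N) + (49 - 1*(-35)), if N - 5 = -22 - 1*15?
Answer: 55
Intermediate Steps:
N = -32 (N = 5 + (-22 - 1*15) = 5 + (-22 - 15) = 5 - 37 = -32)
((140 - 137) + N) + (49 - 1*(-35)) = ((140 - 137) - 32) + (49 - 1*(-35)) = (3 - 32) + (49 + 35) = -29 + 84 = 55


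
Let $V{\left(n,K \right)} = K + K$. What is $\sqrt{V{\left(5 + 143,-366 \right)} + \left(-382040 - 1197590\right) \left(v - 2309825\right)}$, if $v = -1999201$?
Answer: $8 \sqrt{106354167807} \approx 2.609 \cdot 10^{6}$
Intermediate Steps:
$V{\left(n,K \right)} = 2 K$
$\sqrt{V{\left(5 + 143,-366 \right)} + \left(-382040 - 1197590\right) \left(v - 2309825\right)} = \sqrt{2 \left(-366\right) + \left(-382040 - 1197590\right) \left(-1999201 - 2309825\right)} = \sqrt{-732 - -6806666740380} = \sqrt{-732 + 6806666740380} = \sqrt{6806666739648} = 8 \sqrt{106354167807}$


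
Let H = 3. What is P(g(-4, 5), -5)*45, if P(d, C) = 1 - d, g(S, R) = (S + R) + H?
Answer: -135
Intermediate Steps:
g(S, R) = 3 + R + S (g(S, R) = (S + R) + 3 = (R + S) + 3 = 3 + R + S)
P(g(-4, 5), -5)*45 = (1 - (3 + 5 - 4))*45 = (1 - 1*4)*45 = (1 - 4)*45 = -3*45 = -135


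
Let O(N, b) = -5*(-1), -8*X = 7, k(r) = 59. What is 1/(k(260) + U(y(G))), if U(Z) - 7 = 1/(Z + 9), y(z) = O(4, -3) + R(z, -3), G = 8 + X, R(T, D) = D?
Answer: 11/727 ≈ 0.015131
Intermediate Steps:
X = -7/8 (X = -1/8*7 = -7/8 ≈ -0.87500)
O(N, b) = 5
G = 57/8 (G = 8 - 7/8 = 57/8 ≈ 7.1250)
y(z) = 2 (y(z) = 5 - 3 = 2)
U(Z) = 7 + 1/(9 + Z) (U(Z) = 7 + 1/(Z + 9) = 7 + 1/(9 + Z))
1/(k(260) + U(y(G))) = 1/(59 + (64 + 7*2)/(9 + 2)) = 1/(59 + (64 + 14)/11) = 1/(59 + (1/11)*78) = 1/(59 + 78/11) = 1/(727/11) = 11/727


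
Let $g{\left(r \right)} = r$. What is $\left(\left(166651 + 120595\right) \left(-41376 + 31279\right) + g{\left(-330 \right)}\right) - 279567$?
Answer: $-2900602759$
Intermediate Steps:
$\left(\left(166651 + 120595\right) \left(-41376 + 31279\right) + g{\left(-330 \right)}\right) - 279567 = \left(\left(166651 + 120595\right) \left(-41376 + 31279\right) - 330\right) - 279567 = \left(287246 \left(-10097\right) - 330\right) - 279567 = \left(-2900322862 - 330\right) - 279567 = -2900323192 - 279567 = -2900602759$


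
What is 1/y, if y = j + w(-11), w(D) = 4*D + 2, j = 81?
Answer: 1/39 ≈ 0.025641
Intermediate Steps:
w(D) = 2 + 4*D
y = 39 (y = 81 + (2 + 4*(-11)) = 81 + (2 - 44) = 81 - 42 = 39)
1/y = 1/39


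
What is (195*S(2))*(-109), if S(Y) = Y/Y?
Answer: -21255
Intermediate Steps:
S(Y) = 1
(195*S(2))*(-109) = (195*1)*(-109) = 195*(-109) = -21255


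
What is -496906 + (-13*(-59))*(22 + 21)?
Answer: -463925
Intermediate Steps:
-496906 + (-13*(-59))*(22 + 21) = -496906 + 767*43 = -496906 + 32981 = -463925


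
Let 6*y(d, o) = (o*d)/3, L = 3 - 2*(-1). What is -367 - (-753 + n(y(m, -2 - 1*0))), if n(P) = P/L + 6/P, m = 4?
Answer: 35963/90 ≈ 399.59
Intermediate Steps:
L = 5 (L = 3 + 2 = 5)
y(d, o) = d*o/18 (y(d, o) = ((o*d)/3)/6 = ((d*o)*(⅓))/6 = (d*o/3)/6 = d*o/18)
n(P) = 6/P + P/5 (n(P) = P/5 + 6/P = 6/P + P/5)
-367 - (-753 + n(y(m, -2 - 1*0))) = -367 - (-753 + (6/(((1/18)*4*(-2 - 1*0))) + ((1/18)*4*(-2 - 1*0))/5)) = -367 - (-753 + (6/(((1/18)*4*(-2 + 0))) + ((1/18)*4*(-2 + 0))/5)) = -367 - (-753 + (6/(((1/18)*4*(-2))) + ((1/18)*4*(-2))/5)) = -367 - (-753 + (6/(-4/9) + (⅕)*(-4/9))) = -367 - (-753 + (6*(-9/4) - 4/45)) = -367 - (-753 + (-27/2 - 4/45)) = -367 - (-753 - 1223/90) = -367 - 1*(-68993/90) = -367 + 68993/90 = 35963/90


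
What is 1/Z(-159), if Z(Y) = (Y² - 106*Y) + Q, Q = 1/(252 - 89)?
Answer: 163/6868006 ≈ 2.3733e-5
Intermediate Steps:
Q = 1/163 ≈ 0.0061350
Z(Y) = 1/163 + Y² - 106*Y (Z(Y) = (Y² - 106*Y) + 1/163 = 1/163 + Y² - 106*Y)
1/Z(-159) = 1/(1/163 + (-159)² - 106*(-159)) = 1/(1/163 + 25281 + 16854) = 1/(6868006/163) = 163/6868006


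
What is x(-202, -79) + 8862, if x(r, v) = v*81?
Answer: 2463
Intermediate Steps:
x(r, v) = 81*v
x(-202, -79) + 8862 = 81*(-79) + 8862 = -6399 + 8862 = 2463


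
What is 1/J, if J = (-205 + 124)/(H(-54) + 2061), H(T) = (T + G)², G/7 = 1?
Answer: -4270/81 ≈ -52.716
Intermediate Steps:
G = 7 (G = 7*1 = 7)
H(T) = (7 + T)² (H(T) = (T + 7)² = (7 + T)²)
J = -81/4270 (J = (-205 + 124)/((7 - 54)² + 2061) = -81/((-47)² + 2061) = -81/(2209 + 2061) = -81/4270 ≈ -0.018970)
1/J = 1/(-81/4270) = -4270/81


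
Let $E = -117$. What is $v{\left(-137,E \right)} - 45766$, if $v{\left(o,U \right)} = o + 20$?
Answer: $-45883$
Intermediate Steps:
$v{\left(o,U \right)} = 20 + o$
$v{\left(-137,E \right)} - 45766 = \left(20 - 137\right) - 45766 = -117 - 45766 = -45883$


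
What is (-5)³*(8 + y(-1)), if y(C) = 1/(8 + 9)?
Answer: -17125/17 ≈ -1007.4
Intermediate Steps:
y(C) = 1/17
(-5)³*(8 + y(-1)) = (-5)³*(8 + 1/17) = -125*137/17 = -17125/17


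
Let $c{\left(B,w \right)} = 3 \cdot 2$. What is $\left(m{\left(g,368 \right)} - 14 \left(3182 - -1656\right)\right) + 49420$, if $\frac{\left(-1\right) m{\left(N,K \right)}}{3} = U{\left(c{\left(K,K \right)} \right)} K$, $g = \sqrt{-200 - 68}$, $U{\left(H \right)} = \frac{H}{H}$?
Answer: $-19416$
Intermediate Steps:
$c{\left(B,w \right)} = 6$
$U{\left(H \right)} = 1$
$g = 2 i \sqrt{67}$ ($g = \sqrt{-268} = 2 i \sqrt{67} \approx 16.371 i$)
$m{\left(N,K \right)} = - 3 K$ ($m{\left(N,K \right)} = - 3 \cdot 1 K = - 3 K$)
$\left(m{\left(g,368 \right)} - 14 \left(3182 - -1656\right)\right) + 49420 = \left(\left(-3\right) 368 - 14 \left(3182 - -1656\right)\right) + 49420 = \left(-1104 - 14 \left(3182 + 1656\right)\right) + 49420 = \left(-1104 - 67732\right) + 49420 = -68836 + 49420 = -19416$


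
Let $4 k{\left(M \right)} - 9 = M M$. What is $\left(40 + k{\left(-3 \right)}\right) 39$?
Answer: $\frac{3471}{2} \approx 1735.5$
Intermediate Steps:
$k{\left(M \right)} = \frac{9}{4} + \frac{M^{2}}{4}$ ($k{\left(M \right)} = \frac{9}{4} + \frac{M M}{4} = \frac{9}{4} + \frac{M^{2}}{4}$)
$\left(40 + k{\left(-3 \right)}\right) 39 = \left(40 + \left(\frac{9}{4} + \frac{\left(-3\right)^{2}}{4}\right)\right) 39 = \left(40 + \left(\frac{9}{4} + \frac{1}{4} \cdot 9\right)\right) 39 = \left(40 + \left(\frac{9}{4} + \frac{9}{4}\right)\right) 39 = \left(40 + \frac{9}{2}\right) 39 = \frac{89}{2} \cdot 39 = \frac{3471}{2}$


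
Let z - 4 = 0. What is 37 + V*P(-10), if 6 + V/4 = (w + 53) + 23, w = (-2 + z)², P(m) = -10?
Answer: -2923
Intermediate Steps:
z = 4 (z = 4 + 0 = 4)
w = 4 (w = (-2 + 4)² = 2² = 4)
V = 296 (V = -24 + 4*((4 + 53) + 23) = -24 + 4*(57 + 23) = -24 + 4*80 = -24 + 320 = 296)
37 + V*P(-10) = 37 + 296*(-10) = 37 - 2960 = -2923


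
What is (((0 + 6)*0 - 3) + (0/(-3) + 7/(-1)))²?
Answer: 100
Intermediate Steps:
(((0 + 6)*0 - 3) + (0/(-3) + 7/(-1)))² = ((6*0 - 3) + (0*(-⅓) + 7*(-1)))² = ((0 - 3) + (0 - 7))² = (-3 - 7)² = (-10)² = 100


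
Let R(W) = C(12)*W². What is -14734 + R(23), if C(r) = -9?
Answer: -19495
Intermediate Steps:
R(W) = -9*W²
-14734 + R(23) = -14734 - 9*23² = -14734 - 9*529 = -14734 - 4761 = -19495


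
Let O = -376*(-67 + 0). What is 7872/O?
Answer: 984/3149 ≈ 0.31248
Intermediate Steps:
O = 25192 (O = -376*(-67) = 25192)
7872/O = 7872/25192 = 7872*(1/25192) = 984/3149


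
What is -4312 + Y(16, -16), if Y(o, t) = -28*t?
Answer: -3864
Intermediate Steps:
-4312 + Y(16, -16) = -4312 - 28*(-16) = -4312 + 448 = -3864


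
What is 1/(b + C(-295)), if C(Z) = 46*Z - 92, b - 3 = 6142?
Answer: -1/7517 ≈ -0.00013303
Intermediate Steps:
b = 6145 (b = 3 + 6142 = 6145)
C(Z) = -92 + 46*Z
1/(b + C(-295)) = 1/(6145 + (-92 + 46*(-295))) = 1/(6145 + (-92 - 13570)) = 1/(6145 - 13662) = 1/(-7517) = -1/7517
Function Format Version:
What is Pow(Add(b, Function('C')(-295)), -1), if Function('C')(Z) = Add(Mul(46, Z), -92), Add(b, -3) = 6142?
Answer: Rational(-1, 7517) ≈ -0.00013303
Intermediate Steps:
b = 6145 (b = Add(3, 6142) = 6145)
Function('C')(Z) = Add(-92, Mul(46, Z))
Pow(Add(b, Function('C')(-295)), -1) = Pow(Add(6145, Add(-92, Mul(46, -295))), -1) = Pow(Add(6145, Add(-92, -13570)), -1) = Pow(Add(6145, -13662), -1) = Pow(-7517, -1) = Rational(-1, 7517)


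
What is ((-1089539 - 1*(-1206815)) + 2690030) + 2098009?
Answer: 4905315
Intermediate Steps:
((-1089539 - 1*(-1206815)) + 2690030) + 2098009 = ((-1089539 + 1206815) + 2690030) + 2098009 = (117276 + 2690030) + 2098009 = 2807306 + 2098009 = 4905315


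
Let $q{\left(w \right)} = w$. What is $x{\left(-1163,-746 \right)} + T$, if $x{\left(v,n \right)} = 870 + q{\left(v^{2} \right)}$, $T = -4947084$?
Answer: $-3593645$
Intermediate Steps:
$x{\left(v,n \right)} = 870 + v^{2}$
$x{\left(-1163,-746 \right)} + T = \left(870 + \left(-1163\right)^{2}\right) - 4947084 = \left(870 + 1352569\right) - 4947084 = 1353439 - 4947084 = -3593645$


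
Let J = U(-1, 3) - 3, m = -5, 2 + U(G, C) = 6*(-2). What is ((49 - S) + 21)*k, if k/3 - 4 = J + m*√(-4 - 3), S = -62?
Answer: -5148 - 1980*I*√7 ≈ -5148.0 - 5238.6*I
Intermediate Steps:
U(G, C) = -14 (U(G, C) = -2 + 6*(-2) = -2 - 12 = -14)
J = -17 (J = -14 - 3 = -17)
k = -39 - 15*I*√7 (k = 12 + 3*(-17 - 5*√(-4 - 3)) = 12 + 3*(-17 - 5*I*√7) = 12 + (-51 - 15*I*√7) = -39 - 15*I*√7 ≈ -39.0 - 39.686*I)
((49 - S) + 21)*k = ((49 - 1*(-62)) + 21)*(-39 - 15*I*√7) = ((49 + 62) + 21)*(-39 - 15*I*√7) = (111 + 21)*(-39 - 15*I*√7) = 132*(-39 - 15*I*√7) = -5148 - 1980*I*√7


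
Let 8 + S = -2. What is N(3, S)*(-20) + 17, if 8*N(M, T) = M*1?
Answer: 19/2 ≈ 9.5000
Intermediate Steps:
S = -10 (S = -8 - 2 = -10)
N(M, T) = M/8 (N(M, T) = (M*1)/8 = M/8)
N(3, S)*(-20) + 17 = ((⅛)*3)*(-20) + 17 = (3/8)*(-20) + 17 = -15/2 + 17 = 19/2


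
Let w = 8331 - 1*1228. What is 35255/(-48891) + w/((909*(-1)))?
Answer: -126439856/14813973 ≈ -8.5352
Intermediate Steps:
w = 7103 (w = 8331 - 1228 = 7103)
35255/(-48891) + w/((909*(-1))) = 35255/(-48891) + 7103/((909*(-1))) = 35255*(-1/48891) + 7103/(-909) = -35255/48891 + 7103*(-1/909) = -35255/48891 - 7103/909 = -126439856/14813973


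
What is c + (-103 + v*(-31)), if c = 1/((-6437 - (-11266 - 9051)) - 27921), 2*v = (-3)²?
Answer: -6809887/28082 ≈ -242.50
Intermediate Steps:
v = 9/2 (v = (½)*(-3)² = (½)*9 = 9/2 ≈ 4.5000)
c = -1/14041 (c = 1/((-6437 - 1*(-20317)) - 27921) = 1/((-6437 + 20317) - 27921) = 1/(13880 - 27921) = 1/(-14041) = -1/14041 ≈ -7.1220e-5)
c + (-103 + v*(-31)) = -1/14041 + (-103 + (9/2)*(-31)) = -1/14041 + (-103 - 279/2) = -1/14041 - 485/2 = -6809887/28082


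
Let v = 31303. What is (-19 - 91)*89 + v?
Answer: 21513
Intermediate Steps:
(-19 - 91)*89 + v = (-19 - 91)*89 + 31303 = -110*89 + 31303 = -9790 + 31303 = 21513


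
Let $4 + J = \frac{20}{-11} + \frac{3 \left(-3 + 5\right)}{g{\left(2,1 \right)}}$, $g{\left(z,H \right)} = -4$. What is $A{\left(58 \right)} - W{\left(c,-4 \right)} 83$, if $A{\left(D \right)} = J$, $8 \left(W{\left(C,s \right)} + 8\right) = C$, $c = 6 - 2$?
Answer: $\frac{6767}{11} \approx 615.18$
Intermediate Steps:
$c = 4$ ($c = 6 - 2 = 4$)
$W{\left(C,s \right)} = -8 + \frac{C}{8}$
$J = - \frac{161}{22}$ ($J = -4 + \left(\frac{20}{-11} + \frac{3 \left(-3 + 5\right)}{-4}\right) = -4 + \left(20 \left(- \frac{1}{11}\right) + 3 \cdot 2 \left(- \frac{1}{4}\right)\right) = -4 + \left(- \frac{20}{11} + 6 \left(- \frac{1}{4}\right)\right) = -4 - \frac{73}{22} = - \frac{161}{22} \approx -7.3182$)
$A{\left(D \right)} = - \frac{161}{22}$
$A{\left(58 \right)} - W{\left(c,-4 \right)} 83 = - \frac{161}{22} - \left(-8 + \frac{1}{8} \cdot 4\right) 83 = - \frac{161}{22} - \left(-8 + \frac{1}{2}\right) 83 = - \frac{161}{22} - \left(- \frac{15}{2}\right) 83 = - \frac{161}{22} - - \frac{1245}{2} = - \frac{161}{22} + \frac{1245}{2} = \frac{6767}{11}$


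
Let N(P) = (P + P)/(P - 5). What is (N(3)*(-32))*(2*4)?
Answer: 768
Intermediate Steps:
N(P) = 2*P/(-5 + P) (N(P) = (2*P)/(-5 + P) = 2*P/(-5 + P))
(N(3)*(-32))*(2*4) = ((2*3/(-5 + 3))*(-32))*(2*4) = ((2*3/(-2))*(-32))*8 = ((2*3*(-½))*(-32))*8 = -3*(-32)*8 = 96*8 = 768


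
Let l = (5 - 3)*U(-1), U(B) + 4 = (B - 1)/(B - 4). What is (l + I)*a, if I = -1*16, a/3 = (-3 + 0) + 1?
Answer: 696/5 ≈ 139.20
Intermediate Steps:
a = -6 (a = 3*((-3 + 0) + 1) = 3*(-3 + 1) = 3*(-2) = -6)
U(B) = -4 + (-1 + B)/(-4 + B) (U(B) = -4 + (B - 1)/(B - 4) = -4 + (-1 + B)/(-4 + B))
I = -16
l = -36/5 (l = (5 - 3)*(3*(5 - 1*(-1))/(-4 - 1)) = 2*(3*(5 + 1)/(-5)) = 2*(3*(-⅕)*6) = 2*(-18/5) = -36/5 ≈ -7.2000)
(l + I)*a = (-36/5 - 16)*(-6) = -116/5*(-6) = 696/5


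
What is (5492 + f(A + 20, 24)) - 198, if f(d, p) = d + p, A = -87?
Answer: 5251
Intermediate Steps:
(5492 + f(A + 20, 24)) - 198 = (5492 + ((-87 + 20) + 24)) - 198 = (5492 + (-67 + 24)) - 198 = (5492 - 43) - 198 = 5449 - 198 = 5251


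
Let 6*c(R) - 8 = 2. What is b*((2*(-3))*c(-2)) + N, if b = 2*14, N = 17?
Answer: -263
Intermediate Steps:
c(R) = 5/3 (c(R) = 4/3 + (1/6)*2 = 4/3 + 1/3 = 5/3)
b = 28
b*((2*(-3))*c(-2)) + N = 28*((2*(-3))*(5/3)) + 17 = 28*(-6*5/3) + 17 = 28*(-10) + 17 = -280 + 17 = -263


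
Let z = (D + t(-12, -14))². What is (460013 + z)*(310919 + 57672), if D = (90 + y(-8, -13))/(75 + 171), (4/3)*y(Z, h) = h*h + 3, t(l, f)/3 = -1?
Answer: 1140109957476531/6724 ≈ 1.6956e+11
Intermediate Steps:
t(l, f) = -3 (t(l, f) = 3*(-1) = -3)
y(Z, h) = 9/4 + 3*h²/4 (y(Z, h) = 3*(h*h + 3)/4 = 3*(h² + 3)/4 = 3*(3 + h²)/4 = 9/4 + 3*h²/4)
D = 73/82 (D = (90 + (9/4 + (¾)*(-13)²))/(75 + 171) = (90 + (9/4 + (¾)*169))/246 = (90 + (9/4 + 507/4))*(1/246) = (90 + 129)*(1/246) = 219*(1/246) = 73/82 ≈ 0.89024)
z = 29929/6724 (z = (73/82 - 3)² = (-173/82)² = 29929/6724 ≈ 4.4511)
(460013 + z)*(310919 + 57672) = (460013 + 29929/6724)*(310919 + 57672) = (3093157341/6724)*368591 = 1140109957476531/6724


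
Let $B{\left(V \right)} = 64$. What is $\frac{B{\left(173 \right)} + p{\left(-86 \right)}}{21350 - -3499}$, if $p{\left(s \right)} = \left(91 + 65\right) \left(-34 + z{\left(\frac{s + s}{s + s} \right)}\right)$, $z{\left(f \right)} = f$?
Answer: $- \frac{5084}{24849} \approx -0.2046$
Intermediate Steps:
$p{\left(s \right)} = -5148$ ($p{\left(s \right)} = \left(91 + 65\right) \left(-34 + \frac{s + s}{s + s}\right) = 156 \left(-34 + \frac{2 s}{2 s}\right) = 156 \left(-34 + 2 s \frac{1}{2 s}\right) = 156 \left(-34 + 1\right) = 156 \left(-33\right) = -5148$)
$\frac{B{\left(173 \right)} + p{\left(-86 \right)}}{21350 - -3499} = \frac{64 - 5148}{21350 - -3499} = - \frac{5084}{21350 + \left(-2756 + 6255\right)} = - \frac{5084}{21350 + 3499} = - \frac{5084}{24849}$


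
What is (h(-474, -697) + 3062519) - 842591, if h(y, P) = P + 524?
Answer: 2219755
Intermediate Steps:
h(y, P) = 524 + P
(h(-474, -697) + 3062519) - 842591 = ((524 - 697) + 3062519) - 842591 = (-173 + 3062519) - 842591 = 3062346 - 842591 = 2219755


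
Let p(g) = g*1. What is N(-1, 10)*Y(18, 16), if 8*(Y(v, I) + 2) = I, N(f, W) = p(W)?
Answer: 0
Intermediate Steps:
p(g) = g
N(f, W) = W
Y(v, I) = -2 + I/8
N(-1, 10)*Y(18, 16) = 10*(-2 + (⅛)*16) = 10*(-2 + 2) = 10*0 = 0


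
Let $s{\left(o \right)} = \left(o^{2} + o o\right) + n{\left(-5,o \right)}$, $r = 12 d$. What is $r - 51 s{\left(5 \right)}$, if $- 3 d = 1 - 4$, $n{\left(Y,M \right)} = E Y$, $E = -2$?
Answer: $-3048$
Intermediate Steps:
$n{\left(Y,M \right)} = - 2 Y$
$d = 1$ ($d = - \frac{1 - 4}{3} = \left(- \frac{1}{3}\right) \left(-3\right) = 1$)
$r = 12$ ($r = 12 \cdot 1 = 12$)
$s{\left(o \right)} = 10 + 2 o^{2}$ ($s{\left(o \right)} = \left(o^{2} + o o\right) - -10 = \left(o^{2} + o^{2}\right) + 10 = 2 o^{2} + 10 = 10 + 2 o^{2}$)
$r - 51 s{\left(5 \right)} = 12 - 51 \left(10 + 2 \cdot 5^{2}\right) = 12 - 51 \left(10 + 2 \cdot 25\right) = 12 - 51 \left(10 + 50\right) = 12 - 3060 = -3048$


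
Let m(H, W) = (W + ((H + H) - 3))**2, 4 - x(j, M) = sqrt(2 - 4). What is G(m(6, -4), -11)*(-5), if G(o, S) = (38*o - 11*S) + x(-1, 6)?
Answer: -5375 + 5*I*sqrt(2) ≈ -5375.0 + 7.0711*I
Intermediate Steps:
x(j, M) = 4 - I*sqrt(2) (x(j, M) = 4 - sqrt(2 - 4) = 4 - sqrt(-2) = 4 - I*sqrt(2))
m(H, W) = (-3 + W + 2*H)**2 (m(H, W) = (W + (2*H - 3))**2 = (W + (-3 + 2*H))**2 = (-3 + W + 2*H)**2)
G(o, S) = 4 - 11*S + 38*o - I*sqrt(2) (G(o, S) = (38*o - 11*S) + (4 - I*sqrt(2)) = (-11*S + 38*o) + (4 - I*sqrt(2)) = 4 - 11*S + 38*o - I*sqrt(2))
G(m(6, -4), -11)*(-5) = (4 - 11*(-11) + 38*(-3 - 4 + 2*6)**2 - I*sqrt(2))*(-5) = (4 + 121 + 38*(-3 - 4 + 12)**2 - I*sqrt(2))*(-5) = (4 + 121 + 38*5**2 - I*sqrt(2))*(-5) = (4 + 121 + 38*25 - I*sqrt(2))*(-5) = (4 + 121 + 950 - I*sqrt(2))*(-5) = (1075 - I*sqrt(2))*(-5) = -5375 + 5*I*sqrt(2)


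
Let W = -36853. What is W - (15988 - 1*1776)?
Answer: -51065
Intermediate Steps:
W - (15988 - 1*1776) = -36853 - (15988 - 1*1776) = -36853 - (15988 - 1776) = -36853 - 1*14212 = -36853 - 14212 = -51065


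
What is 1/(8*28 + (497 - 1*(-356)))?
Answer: 1/1077 ≈ 0.00092851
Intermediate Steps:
1/(8*28 + (497 - 1*(-356))) = 1/(224 + (497 + 356)) = 1/(224 + 853) = 1/1077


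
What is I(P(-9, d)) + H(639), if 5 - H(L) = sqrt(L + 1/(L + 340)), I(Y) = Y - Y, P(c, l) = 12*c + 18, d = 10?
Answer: 5 - sqrt(612444778)/979 ≈ -20.278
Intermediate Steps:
P(c, l) = 18 + 12*c
I(Y) = 0
H(L) = 5 - sqrt(L + 1/(340 + L)) (H(L) = 5 - sqrt(L + 1/(L + 340)) = 5 - sqrt(L + 1/(340 + L)))
I(P(-9, d)) + H(639) = 0 + (5 - sqrt((1 + 639*(340 + 639))/(340 + 639))) = 0 + (5 - sqrt((1 + 639*979)/979)) = 0 + (5 - sqrt((1 + 625581)/979)) = 0 + (5 - sqrt((1/979)*625582)) = 0 + (5 - sqrt(625582/979)) = 0 + (5 - sqrt(612444778)/979) = 5 - sqrt(612444778)/979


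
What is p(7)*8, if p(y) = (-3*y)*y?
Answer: -1176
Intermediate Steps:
p(y) = -3*y²
p(7)*8 = -3*7²*8 = -3*49*8 = -147*8 = -1176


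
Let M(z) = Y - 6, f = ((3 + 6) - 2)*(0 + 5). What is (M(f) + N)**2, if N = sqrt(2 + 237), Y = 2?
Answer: (-4 + sqrt(239))**2 ≈ 131.32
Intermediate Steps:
f = 35 (f = (9 - 2)*5 = 7*5 = 35)
M(z) = -4 (M(z) = 2 - 6 = -4)
N = sqrt(239) ≈ 15.460
(M(f) + N)**2 = (-4 + sqrt(239))**2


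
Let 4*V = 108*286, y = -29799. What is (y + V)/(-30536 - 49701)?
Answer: 22077/80237 ≈ 0.27515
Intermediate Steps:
V = 7722 (V = (108*286)/4 = (1/4)*30888 = 7722)
(y + V)/(-30536 - 49701) = (-29799 + 7722)/(-30536 - 49701) = -22077/(-80237) = -22077*(-1/80237) = 22077/80237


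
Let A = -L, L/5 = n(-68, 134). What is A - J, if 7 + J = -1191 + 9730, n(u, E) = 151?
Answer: -9287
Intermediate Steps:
L = 755 (L = 5*151 = 755)
A = -755 (A = -1*755 = -755)
J = 8532 (J = -7 + (-1191 + 9730) = -7 + 8539 = 8532)
A - J = -755 - 1*8532 = -755 - 8532 = -9287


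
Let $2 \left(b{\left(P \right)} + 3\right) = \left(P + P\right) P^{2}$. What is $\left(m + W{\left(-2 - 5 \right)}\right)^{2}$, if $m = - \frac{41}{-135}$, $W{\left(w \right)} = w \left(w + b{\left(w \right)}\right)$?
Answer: $\frac{111306307876}{18225} \approx 6.1073 \cdot 10^{6}$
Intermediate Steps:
$b{\left(P \right)} = -3 + P^{3}$ ($b{\left(P \right)} = -3 + \frac{\left(P + P\right) P^{2}}{2} = -3 + \frac{2 P P^{2}}{2} = -3 + \frac{2 P^{3}}{2} = -3 + P^{3}$)
$W{\left(w \right)} = w \left(-3 + w + w^{3}\right)$ ($W{\left(w \right)} = w \left(w + \left(-3 + w^{3}\right)\right) = w \left(-3 + w + w^{3}\right)$)
$m = \frac{41}{135}$ ($m = \left(-41\right) \left(- \frac{1}{135}\right) = \frac{41}{135} \approx 0.3037$)
$\left(m + W{\left(-2 - 5 \right)}\right)^{2} = \left(\frac{41}{135} + \left(-2 - 5\right) \left(-3 - 7 + \left(-2 - 5\right)^{3}\right)\right)^{2} = \left(\frac{41}{135} - 7 \left(-3 - 7 + \left(-7\right)^{3}\right)\right)^{2} = \left(\frac{41}{135} - 7 \left(-3 - 7 - 343\right)\right)^{2} = \left(\frac{41}{135} - -2471\right)^{2} = \left(\frac{41}{135} + 2471\right)^{2} = \left(\frac{333626}{135}\right)^{2} = \frac{111306307876}{18225}$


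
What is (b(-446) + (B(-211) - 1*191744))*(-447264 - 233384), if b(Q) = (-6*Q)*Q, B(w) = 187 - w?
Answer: 942589937616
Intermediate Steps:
b(Q) = -6*Q**2
(b(-446) + (B(-211) - 1*191744))*(-447264 - 233384) = (-6*(-446)**2 + ((187 - 1*(-211)) - 1*191744))*(-447264 - 233384) = (-6*198916 + ((187 + 211) - 191744))*(-680648) = (-1193496 + (398 - 191744))*(-680648) = (-1193496 - 191346)*(-680648) = -1384842*(-680648) = 942589937616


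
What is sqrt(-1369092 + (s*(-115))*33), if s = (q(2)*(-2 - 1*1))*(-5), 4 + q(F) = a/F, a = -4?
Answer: I*sqrt(1027542) ≈ 1013.7*I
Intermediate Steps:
q(F) = -4 - 4/F
s = -90 (s = ((-4 - 4/2)*(-2 - 1*1))*(-5) = ((-4 - 4*1/2)*(-2 - 1))*(-5) = ((-4 - 2)*(-3))*(-5) = -6*(-3)*(-5) = 18*(-5) = -90)
sqrt(-1369092 + (s*(-115))*33) = sqrt(-1369092 - 90*(-115)*33) = sqrt(-1369092 + 10350*33) = sqrt(-1369092 + 341550) = sqrt(-1027542) = I*sqrt(1027542)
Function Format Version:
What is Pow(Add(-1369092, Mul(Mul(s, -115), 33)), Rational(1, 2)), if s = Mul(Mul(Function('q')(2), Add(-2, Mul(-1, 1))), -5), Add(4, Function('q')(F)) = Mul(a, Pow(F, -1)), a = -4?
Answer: Mul(I, Pow(1027542, Rational(1, 2))) ≈ Mul(1013.7, I)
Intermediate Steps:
Function('q')(F) = Add(-4, Mul(-4, Pow(F, -1)))
s = -90 (s = Mul(Mul(Add(-4, Mul(-4, Pow(2, -1))), Add(-2, Mul(-1, 1))), -5) = Mul(Mul(Add(-4, Mul(-4, Rational(1, 2))), Add(-2, -1)), -5) = Mul(Mul(Add(-4, -2), -3), -5) = Mul(Mul(-6, -3), -5) = Mul(18, -5) = -90)
Pow(Add(-1369092, Mul(Mul(s, -115), 33)), Rational(1, 2)) = Pow(Add(-1369092, Mul(Mul(-90, -115), 33)), Rational(1, 2)) = Pow(Add(-1369092, Mul(10350, 33)), Rational(1, 2)) = Pow(Add(-1369092, 341550), Rational(1, 2)) = Pow(-1027542, Rational(1, 2)) = Mul(I, Pow(1027542, Rational(1, 2)))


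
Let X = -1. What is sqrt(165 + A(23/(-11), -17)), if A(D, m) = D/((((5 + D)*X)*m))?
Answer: sqrt(3051058)/136 ≈ 12.844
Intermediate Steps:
A(D, m) = D/(m*(-5 - D)) (A(D, m) = D/((((5 + D)*(-1))*m)) = D/(((-5 - D)*m)) = D/((m*(-5 - D))) = D*(1/(m*(-5 - D))) = D/(m*(-5 - D)))
sqrt(165 + A(23/(-11), -17)) = sqrt(165 - 1*23/(-11)/(-17*(5 + 23/(-11)))) = sqrt(165 - 1*23*(-1/11)*(-1/17)/(5 + 23*(-1/11))) = sqrt(165 - 1*(-23/11)*(-1/17)/(5 - 23/11)) = sqrt(165 - 1*(-23/11)*(-1/17)/32/11) = sqrt(165 - 1*(-23/11)*(-1/17)*11/32) = sqrt(165 - 23/544) = sqrt(89737/544) = sqrt(3051058)/136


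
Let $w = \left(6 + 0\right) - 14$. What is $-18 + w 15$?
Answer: $-138$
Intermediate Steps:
$w = -8$ ($w = 6 - 14 = -8$)
$-18 + w 15 = -18 - 120 = -138$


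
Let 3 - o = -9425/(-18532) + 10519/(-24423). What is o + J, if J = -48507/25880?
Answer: 3068391319457/2928367522920 ≈ 1.0478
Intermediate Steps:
o = 1322572441/452607036 (o = 3 - (-9425/(-18532) + 10519/(-24423)) = 3 - (-9425*(-1/18532) + 10519*(-1/24423)) = 3 - (9425/18532 - 10519/24423) = 3 - 1*35248667/452607036 = 3 - 35248667/452607036 = 1322572441/452607036 ≈ 2.9221)
J = -48507/25880 (J = -48507*1/25880 = -48507/25880 ≈ -1.8743)
o + J = 1322572441/452607036 - 48507/25880 = 3068391319457/2928367522920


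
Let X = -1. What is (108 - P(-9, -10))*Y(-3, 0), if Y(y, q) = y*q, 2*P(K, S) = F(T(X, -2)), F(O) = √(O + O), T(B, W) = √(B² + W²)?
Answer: 0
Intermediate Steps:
F(O) = √2*√O (F(O) = √(2*O) = √2*√O)
P(K, S) = √2*5^(¼)/2 (P(K, S) = (√2*√(√((-1)² + (-2)²)))/2 = (√2*√(√(1 + 4)))/2 = (√2*√(√5))/2 = (√2*5^(¼))/2 = √2*5^(¼)/2)
Y(y, q) = q*y
(108 - P(-9, -10))*Y(-3, 0) = (108 - √2*5^(¼)/2)*(0*(-3)) = (108 - √2*5^(¼)/2)*0 = 0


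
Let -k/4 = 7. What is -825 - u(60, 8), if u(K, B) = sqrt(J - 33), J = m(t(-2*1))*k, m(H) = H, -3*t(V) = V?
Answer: -825 - I*sqrt(465)/3 ≈ -825.0 - 7.188*I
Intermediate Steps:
t(V) = -V/3
k = -28 (k = -4*7 = -28)
J = -56/3 (J = -(-2)/3*(-28) = -1/3*(-2)*(-28) = (2/3)*(-28) = -56/3 ≈ -18.667)
u(K, B) = I*sqrt(465)/3 (u(K, B) = sqrt(-56/3 - 33) = sqrt(-155/3) = I*sqrt(465)/3)
-825 - u(60, 8) = -825 - I*sqrt(465)/3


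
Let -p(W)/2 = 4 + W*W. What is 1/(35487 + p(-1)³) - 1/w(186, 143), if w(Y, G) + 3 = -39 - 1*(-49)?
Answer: -34480/241409 ≈ -0.14283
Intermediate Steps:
w(Y, G) = 7 (w(Y, G) = -3 + (-39 - 1*(-49)) = -3 + (-39 + 49) = -3 + 10 = 7)
p(W) = -8 - 2*W² (p(W) = -2*(4 + W*W) = -2*(4 + W²) = -8 - 2*W²)
1/(35487 + p(-1)³) - 1/w(186, 143) = 1/(35487 + (-8 - 2*(-1)²)³) - 1/7 = 1/(35487 + (-8 - 2*1)³) - 1*⅐ = 1/(35487 + (-8 - 2)³) - ⅐ = 1/(35487 + (-10)³) - ⅐ = 1/(35487 - 1000) - ⅐ = 1/34487 - ⅐ = -34480/241409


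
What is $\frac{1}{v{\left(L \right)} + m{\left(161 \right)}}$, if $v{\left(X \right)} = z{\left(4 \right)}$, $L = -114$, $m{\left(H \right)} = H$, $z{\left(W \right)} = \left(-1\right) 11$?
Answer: $\frac{1}{150} \approx 0.0066667$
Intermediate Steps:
$z{\left(W \right)} = -11$
$v{\left(X \right)} = -11$
$\frac{1}{v{\left(L \right)} + m{\left(161 \right)}} = \frac{1}{-11 + 161} = \frac{1}{150}$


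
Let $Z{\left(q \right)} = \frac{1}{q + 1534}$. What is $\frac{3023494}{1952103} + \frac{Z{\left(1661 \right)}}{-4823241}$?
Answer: $\frac{15530937837966809}{10027468335501495} \approx 1.5488$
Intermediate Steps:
$Z{\left(q \right)} = \frac{1}{1534 + q}$
$\frac{3023494}{1952103} + \frac{Z{\left(1661 \right)}}{-4823241} = \frac{3023494}{1952103} + \frac{1}{\left(1534 + 1661\right) \left(-4823241\right)} = 3023494 \cdot \frac{1}{1952103} + \frac{1}{3195} \left(- \frac{1}{4823241}\right) = \frac{3023494}{1952103} + \frac{1}{3195} \left(- \frac{1}{4823241}\right) = \frac{3023494}{1952103} - \frac{1}{15410254995} = \frac{15530937837966809}{10027468335501495}$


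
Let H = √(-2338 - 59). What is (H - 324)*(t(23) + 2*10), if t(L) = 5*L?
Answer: -43740 + 135*I*√2397 ≈ -43740.0 + 6609.5*I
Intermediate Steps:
H = I*√2397 (H = √(-2397) = I*√2397 ≈ 48.959*I)
(H - 324)*(t(23) + 2*10) = (I*√2397 - 324)*(5*23 + 2*10) = (-324 + I*√2397)*(115 + 20) = (-324 + I*√2397)*135 = -43740 + 135*I*√2397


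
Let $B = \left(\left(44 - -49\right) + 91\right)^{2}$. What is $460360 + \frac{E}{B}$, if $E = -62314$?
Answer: $\frac{7792942923}{16928} \approx 4.6036 \cdot 10^{5}$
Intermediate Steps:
$B = 33856$ ($B = \left(\left(44 + 49\right) + 91\right)^{2} = \left(93 + 91\right)^{2} = 184^{2} = 33856$)
$460360 + \frac{E}{B} = 460360 - \frac{62314}{33856} = 460360 - \frac{31157}{16928} = \frac{7792942923}{16928}$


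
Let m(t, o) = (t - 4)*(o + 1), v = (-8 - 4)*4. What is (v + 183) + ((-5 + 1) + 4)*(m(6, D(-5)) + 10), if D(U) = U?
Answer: 135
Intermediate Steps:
v = -48 (v = -12*4 = -48)
m(t, o) = (1 + o)*(-4 + t) (m(t, o) = (-4 + t)*(1 + o) = (1 + o)*(-4 + t))
(v + 183) + ((-5 + 1) + 4)*(m(6, D(-5)) + 10) = (-48 + 183) + ((-5 + 1) + 4)*((-4 + 6 - 4*(-5) - 5*6) + 10) = 135 + (-4 + 4)*((-4 + 6 + 20 - 30) + 10) = 135 + 0*(-8 + 10) = 135 + 0*2 = 135 + 0 = 135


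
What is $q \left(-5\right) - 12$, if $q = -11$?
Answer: $43$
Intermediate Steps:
$q \left(-5\right) - 12 = \left(-11\right) \left(-5\right) - 12 = 55 - 12 = 43$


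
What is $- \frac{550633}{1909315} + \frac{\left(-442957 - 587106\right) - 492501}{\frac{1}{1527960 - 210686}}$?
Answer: $- \frac{3829387024454493473}{1909315} \approx -2.0056 \cdot 10^{12}$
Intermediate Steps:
$- \frac{550633}{1909315} + \frac{\left(-442957 - 587106\right) - 492501}{\frac{1}{1527960 - 210686}} = \left(-550633\right) \frac{1}{1909315} + \frac{\left(-442957 - 587106\right) - 492501}{\frac{1}{1317274}} = - \frac{550633}{1909315} + \left(-1030063 - 492501\right) \frac{1}{\frac{1}{1317274}} = - \frac{550633}{1909315} - 2005633970536 = - \frac{3829387024454493473}{1909315}$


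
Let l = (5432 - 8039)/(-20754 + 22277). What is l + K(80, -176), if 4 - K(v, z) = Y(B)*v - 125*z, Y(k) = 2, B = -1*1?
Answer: -33746195/1523 ≈ -22158.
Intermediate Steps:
B = -1
l = -2607/1523 ≈ -1.7118
K(v, z) = 4 - 2*v + 125*z (K(v, z) = 4 - (2*v - 125*z) = 4 - (-125*z + 2*v) = 4 + (-2*v + 125*z) = 4 - 2*v + 125*z)
l + K(80, -176) = -2607/1523 + (4 - 2*80 + 125*(-176)) = -2607/1523 + (4 - 160 - 22000) = -2607/1523 - 22156 = -33746195/1523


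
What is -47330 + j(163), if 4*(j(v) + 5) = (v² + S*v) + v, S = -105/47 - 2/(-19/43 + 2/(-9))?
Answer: -1962610973/48316 ≈ -40620.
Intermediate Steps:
S = 9393/12079 (S = -105*1/47 - 2/(-19*1/43 + 2*(-⅑)) = -105/47 - 2/(-19/43 - 2/9) = -105/47 - 2/(-257/387) = -105/47 - 2*(-387/257) = -105/47 + 774/257 = 9393/12079 ≈ 0.77763)
j(v) = -5 + v²/4 + 5368*v/12079 (j(v) = -5 + ((v² + 9393*v/12079) + v)/4 = -5 + (v² + 21472*v/12079)/4 = -5 + (v²/4 + 5368*v/12079) = -5 + v²/4 + 5368*v/12079)
-47330 + j(163) = -47330 + (-5 + (¼)*163² + (5368/12079)*163) = -47330 + (-5 + (¼)*26569 + 874984/12079) = -47330 + (-5 + 26569/4 + 874984/12079) = -47330 + 324185307/48316 = -1962610973/48316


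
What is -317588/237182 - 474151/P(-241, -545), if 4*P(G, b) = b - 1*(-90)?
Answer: 224847913694/53958905 ≈ 4167.0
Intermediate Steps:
P(G, b) = 45/2 + b/4 (P(G, b) = (b - 1*(-90))/4 = (b + 90)/4 = (90 + b)/4 = 45/2 + b/4)
-317588/237182 - 474151/P(-241, -545) = -317588/237182 - 474151/(45/2 + (¼)*(-545)) = -317588*1/237182 - 474151/(45/2 - 545/4) = -158794/118591 - 474151/(-455/4) = -158794/118591 - 474151*(-4/455) = -158794/118591 + 1896604/455 = 224847913694/53958905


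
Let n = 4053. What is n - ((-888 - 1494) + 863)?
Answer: 5572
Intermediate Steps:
n - ((-888 - 1494) + 863) = 4053 - ((-888 - 1494) + 863) = 4053 - (-2382 + 863) = 4053 - 1*(-1519) = 4053 + 1519 = 5572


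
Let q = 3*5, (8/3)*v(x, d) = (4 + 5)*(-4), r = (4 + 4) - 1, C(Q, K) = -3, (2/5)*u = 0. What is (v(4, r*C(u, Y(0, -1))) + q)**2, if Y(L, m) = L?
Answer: 9/4 ≈ 2.2500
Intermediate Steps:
u = 0 (u = (5/2)*0 = 0)
r = 7 (r = 8 - 1 = 7)
v(x, d) = -27/2 (v(x, d) = 3*((4 + 5)*(-4))/8 = 3*(9*(-4))/8 = (3/8)*(-36) = -27/2)
q = 15
(v(4, r*C(u, Y(0, -1))) + q)**2 = (-27/2 + 15)**2 = (3/2)**2 = 9/4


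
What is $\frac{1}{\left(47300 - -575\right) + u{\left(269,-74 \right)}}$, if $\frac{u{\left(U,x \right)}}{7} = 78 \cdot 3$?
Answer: $\frac{1}{49513} \approx 2.0197 \cdot 10^{-5}$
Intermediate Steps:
$u{\left(U,x \right)} = 1638$ ($u{\left(U,x \right)} = 7 \cdot 78 \cdot 3 = 7 \cdot 234 = 1638$)
$\frac{1}{\left(47300 - -575\right) + u{\left(269,-74 \right)}} = \frac{1}{\left(47300 - -575\right) + 1638} = \frac{1}{\left(47300 + 575\right) + 1638} = \frac{1}{47875 + 1638} = \frac{1}{49513}$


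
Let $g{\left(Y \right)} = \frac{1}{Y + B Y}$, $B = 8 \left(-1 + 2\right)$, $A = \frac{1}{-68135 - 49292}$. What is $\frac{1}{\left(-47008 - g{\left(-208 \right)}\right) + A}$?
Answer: $- \frac{219823344}{10333455639197} \approx -2.1273 \cdot 10^{-5}$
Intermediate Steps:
$A = - \frac{1}{117427}$ ($A = \frac{1}{-117427} = - \frac{1}{117427} \approx -8.5159 \cdot 10^{-6}$)
$B = 8$ ($B = 8 \cdot 1 = 8$)
$g{\left(Y \right)} = \frac{1}{9 Y}$ ($g{\left(Y \right)} = \frac{1}{Y + 8 Y} = \frac{1}{9 Y}$)
$\frac{1}{\left(-47008 - g{\left(-208 \right)}\right) + A} = \frac{1}{\left(-47008 - \frac{1}{9 \left(-208\right)}\right) - \frac{1}{117427}} = \frac{1}{\left(-47008 - \frac{1}{9} \left(- \frac{1}{208}\right)\right) - \frac{1}{117427}} = \frac{1}{\left(-47008 - - \frac{1}{1872}\right) - \frac{1}{117427}} = \frac{1}{\left(-47008 + \frac{1}{1872}\right) - \frac{1}{117427}} = \frac{1}{- \frac{87998975}{1872} - \frac{1}{117427}} = \frac{1}{- \frac{10333455639197}{219823344}} = - \frac{219823344}{10333455639197}$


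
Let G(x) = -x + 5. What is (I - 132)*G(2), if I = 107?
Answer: -75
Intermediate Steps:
G(x) = 5 - x
(I - 132)*G(2) = (107 - 132)*(5 - 1*2) = -25*(5 - 2) = -25*3 = -75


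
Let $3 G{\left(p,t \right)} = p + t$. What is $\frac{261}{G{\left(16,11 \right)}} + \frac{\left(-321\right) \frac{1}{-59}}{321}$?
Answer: $\frac{1712}{59} \approx 29.017$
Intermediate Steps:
$G{\left(p,t \right)} = \frac{p}{3} + \frac{t}{3}$ ($G{\left(p,t \right)} = \frac{p + t}{3} = \frac{p}{3} + \frac{t}{3}$)
$\frac{261}{G{\left(16,11 \right)}} + \frac{\left(-321\right) \frac{1}{-59}}{321} = \frac{261}{\frac{1}{3} \cdot 16 + \frac{1}{3} \cdot 11} + \frac{\left(-321\right) \frac{1}{-59}}{321} = \frac{261}{\frac{16}{3} + \frac{11}{3}} + \left(-321\right) \left(- \frac{1}{59}\right) \frac{1}{321} = \frac{261}{9} + \frac{321}{59} \cdot \frac{1}{321} = 261 \cdot \frac{1}{9} + \frac{1}{59} = 29 + \frac{1}{59} = \frac{1712}{59}$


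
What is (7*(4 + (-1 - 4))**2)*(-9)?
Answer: -63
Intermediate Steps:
(7*(4 + (-1 - 4))**2)*(-9) = (7*(4 - 5)**2)*(-9) = (7*(-1)**2)*(-9) = (7*1)*(-9) = 7*(-9) = -63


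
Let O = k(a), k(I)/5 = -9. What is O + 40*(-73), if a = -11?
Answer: -2965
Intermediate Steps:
k(I) = -45 (k(I) = 5*(-9) = -45)
O = -45
O + 40*(-73) = -45 + 40*(-73) = -45 - 2920 = -2965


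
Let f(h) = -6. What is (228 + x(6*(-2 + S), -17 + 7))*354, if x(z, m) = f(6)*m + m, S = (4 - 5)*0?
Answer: 98412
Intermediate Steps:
S = 0 (S = -1*0 = 0)
x(z, m) = -5*m (x(z, m) = -6*m + m = -5*m)
(228 + x(6*(-2 + S), -17 + 7))*354 = (228 - 5*(-17 + 7))*354 = (228 - 5*(-10))*354 = (228 + 50)*354 = 278*354 = 98412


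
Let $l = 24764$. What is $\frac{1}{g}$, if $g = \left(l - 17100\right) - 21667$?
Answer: $- \frac{1}{14003} \approx -7.1413 \cdot 10^{-5}$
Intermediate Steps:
$g = -14003$ ($g = \left(24764 - 17100\right) - 21667 = 7664 - 21667 = -14003$)
$\frac{1}{g} = \frac{1}{-14003} = - \frac{1}{14003}$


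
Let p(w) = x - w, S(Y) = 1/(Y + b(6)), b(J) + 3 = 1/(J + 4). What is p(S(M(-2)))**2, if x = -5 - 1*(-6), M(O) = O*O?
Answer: 1/121 ≈ 0.0082645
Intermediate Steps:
b(J) = -3 + 1/(4 + J) (b(J) = -3 + 1/(J + 4) = -3 + 1/(4 + J))
M(O) = O**2
S(Y) = 1/(-29/10 + Y) (S(Y) = 1/(Y + (-11 - 3*6)/(4 + 6)) = 1/(Y + (-11 - 18)/10) = 1/(Y + (1/10)*(-29)) = 1/(Y - 29/10) = 1/(-29/10 + Y))
x = 1 (x = -5 + 6 = 1)
p(w) = 1 - w
p(S(M(-2)))**2 = (1 - 10/(-29 + 10*(-2)**2))**2 = (1 - 10/(-29 + 10*4))**2 = (1 - 10/(-29 + 40))**2 = (1 - 10/11)**2 = (1/11)**2 = 1/121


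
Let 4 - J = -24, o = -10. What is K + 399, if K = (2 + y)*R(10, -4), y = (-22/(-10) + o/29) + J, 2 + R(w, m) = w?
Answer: 94807/145 ≈ 653.84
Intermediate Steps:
R(w, m) = -2 + w
J = 28 (J = 4 - 1*(-24) = 4 + 24 = 28)
y = 4329/145 (y = (-22/(-10) - 10/29) + 28 = (-22*(-1/10) - 10*1/29) + 28 = (11/5 - 10/29) + 28 = 269/145 + 28 = 4329/145 ≈ 29.855)
K = 36952/145 (K = (2 + 4329/145)*(-2 + 10) = (4619/145)*8 = 36952/145 ≈ 254.84)
K + 399 = 36952/145 + 399 = 94807/145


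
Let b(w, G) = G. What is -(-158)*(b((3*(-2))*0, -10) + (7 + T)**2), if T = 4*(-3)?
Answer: 2370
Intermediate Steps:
T = -12
-(-158)*(b((3*(-2))*0, -10) + (7 + T)**2) = -(-158)*(-10 + (7 - 12)**2) = -(-158)*(-10 + (-5)**2) = -(-158)*(-10 + 25) = -(-158)*15 = -1*(-2370) = 2370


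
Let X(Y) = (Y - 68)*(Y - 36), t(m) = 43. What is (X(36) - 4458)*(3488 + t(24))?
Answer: -15741198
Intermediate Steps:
X(Y) = (-68 + Y)*(-36 + Y)
(X(36) - 4458)*(3488 + t(24)) = ((2448 + 36² - 104*36) - 4458)*(3488 + 43) = ((2448 + 1296 - 3744) - 4458)*3531 = (0 - 4458)*3531 = -4458*3531 = -15741198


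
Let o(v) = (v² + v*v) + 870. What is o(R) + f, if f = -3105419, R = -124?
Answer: -3073797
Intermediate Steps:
o(v) = 870 + 2*v² (o(v) = (v² + v²) + 870 = 2*v² + 870 = 870 + 2*v²)
o(R) + f = (870 + 2*(-124)²) - 3105419 = (870 + 2*15376) - 3105419 = (870 + 30752) - 3105419 = 31622 - 3105419 = -3073797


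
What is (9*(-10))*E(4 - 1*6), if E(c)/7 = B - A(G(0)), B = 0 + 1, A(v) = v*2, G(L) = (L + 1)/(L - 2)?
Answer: -1260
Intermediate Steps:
G(L) = (1 + L)/(-2 + L)
A(v) = 2*v
B = 1
E(c) = 14 (E(c) = 7*(1 - 2*(1 + 0)/(-2 + 0)) = 7*(1 - 2*1/(-2)) = 7*(1 - 2*(-½*1)) = 7*(1 - 2*(-1)/2) = 7*(1 - 1*(-1)) = 7*(1 + 1) = 7*2 = 14)
(9*(-10))*E(4 - 1*6) = (9*(-10))*14 = -90*14 = -1260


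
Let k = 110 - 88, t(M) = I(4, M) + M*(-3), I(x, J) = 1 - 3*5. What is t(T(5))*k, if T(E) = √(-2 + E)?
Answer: -308 - 66*√3 ≈ -422.32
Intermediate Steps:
I(x, J) = -14 (I(x, J) = 1 - 15 = -14)
t(M) = -14 - 3*M (t(M) = -14 + M*(-3) = -14 - 3*M)
k = 22
t(T(5))*k = (-14 - 3*√(-2 + 5))*22 = (-14 - 3*√3)*22 = -308 - 66*√3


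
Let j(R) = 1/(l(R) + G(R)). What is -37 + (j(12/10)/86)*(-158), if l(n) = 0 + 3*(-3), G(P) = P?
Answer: -61654/1677 ≈ -36.764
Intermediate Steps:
l(n) = -9 (l(n) = 0 - 9 = -9)
j(R) = 1/(-9 + R)
-37 + (j(12/10)/86)*(-158) = -37 + (1/(-9 + 12/10*86))*(-158) = -37 + ((1/86)/(-9 + 12*(⅒)))*(-158) = -37 + ((1/86)/(-9 + 6/5))*(-158) = -37 + ((1/86)/(-39/5))*(-158) = -37 - 5/39*1/86*(-158) = -37 - 5/3354*(-158) = -37 + 395/1677 = -61654/1677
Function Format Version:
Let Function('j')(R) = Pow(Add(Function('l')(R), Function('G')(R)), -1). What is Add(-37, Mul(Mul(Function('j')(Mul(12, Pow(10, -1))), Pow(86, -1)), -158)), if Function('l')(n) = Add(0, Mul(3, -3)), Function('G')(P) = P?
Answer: Rational(-61654, 1677) ≈ -36.764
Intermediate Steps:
Function('l')(n) = -9 (Function('l')(n) = Add(0, -9) = -9)
Function('j')(R) = Pow(Add(-9, R), -1)
Add(-37, Mul(Mul(Function('j')(Mul(12, Pow(10, -1))), Pow(86, -1)), -158)) = Add(-37, Mul(Mul(Pow(Add(-9, Mul(12, Pow(10, -1))), -1), Pow(86, -1)), -158)) = Add(-37, Mul(Mul(Pow(Add(-9, Mul(12, Rational(1, 10))), -1), Rational(1, 86)), -158)) = Add(-37, Mul(Mul(Pow(Add(-9, Rational(6, 5)), -1), Rational(1, 86)), -158)) = Add(-37, Mul(Mul(Pow(Rational(-39, 5), -1), Rational(1, 86)), -158)) = Add(-37, Mul(Mul(Rational(-5, 39), Rational(1, 86)), -158)) = Add(-37, Mul(Rational(-5, 3354), -158)) = Add(-37, Rational(395, 1677)) = Rational(-61654, 1677)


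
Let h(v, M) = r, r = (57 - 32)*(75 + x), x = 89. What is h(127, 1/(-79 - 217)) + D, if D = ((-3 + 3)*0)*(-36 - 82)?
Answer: 4100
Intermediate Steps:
r = 4100 (r = (57 - 32)*(75 + 89) = 25*164 = 4100)
h(v, M) = 4100
D = 0 (D = (0*0)*(-118) = 0*(-118) = 0)
h(127, 1/(-79 - 217)) + D = 4100 + 0 = 4100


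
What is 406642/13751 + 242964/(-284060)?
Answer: 28042432139/976527265 ≈ 28.716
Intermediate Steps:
406642/13751 + 242964/(-284060) = 406642*(1/13751) + 242964*(-1/284060) = 406642/13751 - 60741/71015 = 28042432139/976527265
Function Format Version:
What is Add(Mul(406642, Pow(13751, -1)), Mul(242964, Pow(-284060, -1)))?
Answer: Rational(28042432139, 976527265) ≈ 28.716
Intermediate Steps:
Add(Mul(406642, Pow(13751, -1)), Mul(242964, Pow(-284060, -1))) = Add(Mul(406642, Rational(1, 13751)), Mul(242964, Rational(-1, 284060))) = Add(Rational(406642, 13751), Rational(-60741, 71015)) = Rational(28042432139, 976527265)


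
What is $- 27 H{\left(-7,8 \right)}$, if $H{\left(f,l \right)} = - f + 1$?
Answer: $-216$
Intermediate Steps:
$H{\left(f,l \right)} = 1 - f$
$- 27 H{\left(-7,8 \right)} = - 27 \left(1 - -7\right) = - 27 \left(1 + 7\right) = \left(-27\right) 8 = -216$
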